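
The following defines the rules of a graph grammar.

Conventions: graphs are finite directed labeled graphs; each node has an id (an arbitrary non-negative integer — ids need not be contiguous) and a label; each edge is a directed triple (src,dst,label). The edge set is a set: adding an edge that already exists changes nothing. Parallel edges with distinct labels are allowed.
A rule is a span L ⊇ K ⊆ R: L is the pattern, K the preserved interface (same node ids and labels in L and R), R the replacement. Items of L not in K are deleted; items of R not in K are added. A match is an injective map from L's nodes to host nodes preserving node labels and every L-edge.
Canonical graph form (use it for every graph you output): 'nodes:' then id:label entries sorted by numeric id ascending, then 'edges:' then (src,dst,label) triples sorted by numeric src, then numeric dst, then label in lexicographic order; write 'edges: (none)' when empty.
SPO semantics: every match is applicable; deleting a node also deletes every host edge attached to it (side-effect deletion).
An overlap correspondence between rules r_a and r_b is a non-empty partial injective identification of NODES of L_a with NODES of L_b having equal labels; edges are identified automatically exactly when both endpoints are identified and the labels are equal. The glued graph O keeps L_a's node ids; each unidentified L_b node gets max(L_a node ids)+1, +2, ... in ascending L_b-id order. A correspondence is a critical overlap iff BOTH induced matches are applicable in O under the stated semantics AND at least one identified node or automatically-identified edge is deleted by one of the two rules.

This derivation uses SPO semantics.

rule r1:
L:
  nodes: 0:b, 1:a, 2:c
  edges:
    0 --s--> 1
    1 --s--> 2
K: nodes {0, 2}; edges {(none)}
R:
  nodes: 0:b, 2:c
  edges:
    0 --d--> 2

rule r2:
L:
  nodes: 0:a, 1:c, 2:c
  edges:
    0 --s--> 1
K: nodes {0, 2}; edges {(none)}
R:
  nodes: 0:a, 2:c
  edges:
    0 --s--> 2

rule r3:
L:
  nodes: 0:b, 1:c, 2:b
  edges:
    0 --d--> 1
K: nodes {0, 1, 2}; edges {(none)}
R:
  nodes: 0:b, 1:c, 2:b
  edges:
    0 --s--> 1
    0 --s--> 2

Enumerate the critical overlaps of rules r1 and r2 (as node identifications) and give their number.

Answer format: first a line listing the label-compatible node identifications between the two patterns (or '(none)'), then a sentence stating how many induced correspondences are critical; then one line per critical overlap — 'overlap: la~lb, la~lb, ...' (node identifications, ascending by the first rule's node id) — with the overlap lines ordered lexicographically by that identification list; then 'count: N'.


label-compatible node identifications between L(r1) and L(r2): 1~0, 2~1, 2~2
4 of the induced correspondences are critical overlaps of r1 and r2.
overlap: 1~0
overlap: 1~0, 2~1
overlap: 1~0, 2~2
overlap: 2~1
count: 4


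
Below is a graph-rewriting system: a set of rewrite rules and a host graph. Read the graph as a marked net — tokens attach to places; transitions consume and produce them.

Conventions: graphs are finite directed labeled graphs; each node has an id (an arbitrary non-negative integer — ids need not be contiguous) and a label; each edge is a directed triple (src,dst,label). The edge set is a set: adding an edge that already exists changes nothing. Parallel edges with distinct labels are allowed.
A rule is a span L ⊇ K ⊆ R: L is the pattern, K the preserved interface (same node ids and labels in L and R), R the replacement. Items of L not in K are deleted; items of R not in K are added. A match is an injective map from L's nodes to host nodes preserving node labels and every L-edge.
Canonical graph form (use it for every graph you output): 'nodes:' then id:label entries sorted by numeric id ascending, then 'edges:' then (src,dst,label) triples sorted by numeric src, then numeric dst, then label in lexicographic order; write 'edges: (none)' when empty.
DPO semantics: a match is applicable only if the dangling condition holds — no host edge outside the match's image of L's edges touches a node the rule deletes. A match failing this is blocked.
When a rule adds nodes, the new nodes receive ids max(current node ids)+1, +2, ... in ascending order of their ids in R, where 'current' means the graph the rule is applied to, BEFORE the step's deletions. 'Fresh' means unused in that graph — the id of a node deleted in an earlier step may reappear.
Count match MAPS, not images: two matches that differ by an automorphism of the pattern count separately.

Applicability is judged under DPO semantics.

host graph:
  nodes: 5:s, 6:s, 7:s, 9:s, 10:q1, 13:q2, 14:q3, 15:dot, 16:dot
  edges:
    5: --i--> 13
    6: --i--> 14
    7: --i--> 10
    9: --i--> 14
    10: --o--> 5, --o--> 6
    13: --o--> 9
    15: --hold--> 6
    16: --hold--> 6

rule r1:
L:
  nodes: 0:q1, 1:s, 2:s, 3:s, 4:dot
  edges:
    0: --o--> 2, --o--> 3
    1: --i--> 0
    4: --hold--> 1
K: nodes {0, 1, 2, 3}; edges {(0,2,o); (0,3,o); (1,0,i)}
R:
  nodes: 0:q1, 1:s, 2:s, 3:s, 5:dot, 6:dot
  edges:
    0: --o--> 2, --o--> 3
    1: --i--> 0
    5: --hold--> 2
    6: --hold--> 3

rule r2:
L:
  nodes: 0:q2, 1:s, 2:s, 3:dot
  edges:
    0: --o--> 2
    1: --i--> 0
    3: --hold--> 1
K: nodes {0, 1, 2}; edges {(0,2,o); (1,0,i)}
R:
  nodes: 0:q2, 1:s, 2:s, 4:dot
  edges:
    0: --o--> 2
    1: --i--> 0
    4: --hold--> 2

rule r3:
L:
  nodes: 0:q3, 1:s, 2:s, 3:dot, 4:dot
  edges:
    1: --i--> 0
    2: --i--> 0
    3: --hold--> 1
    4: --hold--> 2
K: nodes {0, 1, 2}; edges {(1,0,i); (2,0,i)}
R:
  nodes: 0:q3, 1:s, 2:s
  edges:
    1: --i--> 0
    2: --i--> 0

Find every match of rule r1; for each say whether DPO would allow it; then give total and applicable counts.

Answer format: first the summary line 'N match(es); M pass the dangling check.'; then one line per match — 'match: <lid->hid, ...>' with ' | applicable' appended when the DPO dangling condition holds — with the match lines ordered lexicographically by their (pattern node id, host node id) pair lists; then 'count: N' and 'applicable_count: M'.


0 match(es); 0 pass the dangling check.
count: 0
applicable_count: 0


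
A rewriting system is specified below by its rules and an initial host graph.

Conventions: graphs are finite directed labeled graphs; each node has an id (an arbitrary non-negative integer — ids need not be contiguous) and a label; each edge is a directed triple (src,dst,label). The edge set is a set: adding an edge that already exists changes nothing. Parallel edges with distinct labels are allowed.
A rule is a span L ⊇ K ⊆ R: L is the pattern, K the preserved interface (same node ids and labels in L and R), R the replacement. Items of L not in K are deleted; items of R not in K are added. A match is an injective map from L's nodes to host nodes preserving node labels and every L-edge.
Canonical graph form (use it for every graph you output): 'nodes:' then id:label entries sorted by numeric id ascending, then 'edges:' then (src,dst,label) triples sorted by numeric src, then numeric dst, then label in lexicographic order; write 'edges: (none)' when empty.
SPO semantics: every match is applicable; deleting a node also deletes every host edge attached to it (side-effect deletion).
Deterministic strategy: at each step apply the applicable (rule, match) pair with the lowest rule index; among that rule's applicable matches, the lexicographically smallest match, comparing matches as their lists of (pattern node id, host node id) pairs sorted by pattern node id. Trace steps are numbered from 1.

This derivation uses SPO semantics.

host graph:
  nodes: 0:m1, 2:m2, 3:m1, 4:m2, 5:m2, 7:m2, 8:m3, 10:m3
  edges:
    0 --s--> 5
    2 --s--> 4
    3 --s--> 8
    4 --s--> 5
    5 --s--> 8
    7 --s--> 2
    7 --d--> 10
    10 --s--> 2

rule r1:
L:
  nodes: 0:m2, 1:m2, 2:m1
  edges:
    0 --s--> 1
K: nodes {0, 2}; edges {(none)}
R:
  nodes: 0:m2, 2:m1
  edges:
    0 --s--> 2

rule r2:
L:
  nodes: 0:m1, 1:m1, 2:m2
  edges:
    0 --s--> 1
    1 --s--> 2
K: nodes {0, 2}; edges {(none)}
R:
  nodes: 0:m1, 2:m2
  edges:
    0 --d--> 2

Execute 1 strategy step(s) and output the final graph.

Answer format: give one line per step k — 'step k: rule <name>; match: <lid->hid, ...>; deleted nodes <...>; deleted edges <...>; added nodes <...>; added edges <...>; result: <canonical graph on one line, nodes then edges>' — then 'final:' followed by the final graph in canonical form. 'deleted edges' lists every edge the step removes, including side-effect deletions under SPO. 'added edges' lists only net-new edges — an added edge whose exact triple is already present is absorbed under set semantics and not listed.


step 1: rule r1; match: 0->2, 1->4, 2->0; deleted nodes 4; deleted edges (2,4,s); (4,5,s); added nodes (none); added edges (2,0,s); result: nodes: 0:m1, 2:m2, 3:m1, 5:m2, 7:m2, 8:m3, 10:m3 edges: (0,5,s); (2,0,s); (3,8,s); (5,8,s); (7,2,s); (7,10,d); (10,2,s)
final:
nodes: 0:m1, 2:m2, 3:m1, 5:m2, 7:m2, 8:m3, 10:m3
edges: (0,5,s); (2,0,s); (3,8,s); (5,8,s); (7,2,s); (7,10,d); (10,2,s)


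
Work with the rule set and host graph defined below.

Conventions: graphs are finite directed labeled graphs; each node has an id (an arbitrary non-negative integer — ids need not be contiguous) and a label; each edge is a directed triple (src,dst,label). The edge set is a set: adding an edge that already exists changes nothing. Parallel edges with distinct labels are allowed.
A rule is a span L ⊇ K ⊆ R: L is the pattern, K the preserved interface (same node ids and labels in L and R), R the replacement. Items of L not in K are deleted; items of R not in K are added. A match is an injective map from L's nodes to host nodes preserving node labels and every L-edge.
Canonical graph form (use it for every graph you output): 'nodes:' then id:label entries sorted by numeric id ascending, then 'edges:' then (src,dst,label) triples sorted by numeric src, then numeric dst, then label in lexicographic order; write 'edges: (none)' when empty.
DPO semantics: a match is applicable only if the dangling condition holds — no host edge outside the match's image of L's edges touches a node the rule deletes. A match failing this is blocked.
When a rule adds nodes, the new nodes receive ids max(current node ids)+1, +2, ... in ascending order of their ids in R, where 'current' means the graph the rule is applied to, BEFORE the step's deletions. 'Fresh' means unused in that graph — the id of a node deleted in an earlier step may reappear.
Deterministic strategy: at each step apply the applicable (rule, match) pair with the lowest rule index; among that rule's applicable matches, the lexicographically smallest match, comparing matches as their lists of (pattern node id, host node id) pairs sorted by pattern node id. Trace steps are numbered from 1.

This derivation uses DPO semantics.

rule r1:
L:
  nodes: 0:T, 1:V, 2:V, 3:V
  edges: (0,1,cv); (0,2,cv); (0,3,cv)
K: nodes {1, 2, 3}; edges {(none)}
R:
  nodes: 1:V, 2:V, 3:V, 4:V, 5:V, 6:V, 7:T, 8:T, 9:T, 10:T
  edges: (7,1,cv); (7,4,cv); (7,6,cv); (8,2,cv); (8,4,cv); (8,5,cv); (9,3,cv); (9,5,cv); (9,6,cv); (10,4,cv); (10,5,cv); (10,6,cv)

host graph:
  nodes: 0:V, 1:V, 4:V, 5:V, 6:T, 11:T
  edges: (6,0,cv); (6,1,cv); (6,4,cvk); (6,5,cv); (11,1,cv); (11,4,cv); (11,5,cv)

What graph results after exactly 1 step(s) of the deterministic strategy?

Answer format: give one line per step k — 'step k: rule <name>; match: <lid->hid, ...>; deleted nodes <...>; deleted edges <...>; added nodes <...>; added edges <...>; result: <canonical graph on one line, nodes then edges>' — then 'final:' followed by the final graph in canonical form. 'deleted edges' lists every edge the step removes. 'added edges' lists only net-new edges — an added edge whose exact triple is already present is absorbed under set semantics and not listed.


step 1: rule r1; match: 0->11, 1->1, 2->4, 3->5; deleted nodes 11; deleted edges (11,1,cv); (11,4,cv); (11,5,cv); added nodes 12, 13, 14, 15, 16, 17, 18; added edges (15,1,cv); (15,12,cv); (15,14,cv); (16,4,cv); (16,12,cv); (16,13,cv); (17,5,cv); (17,13,cv); (17,14,cv); (18,12,cv); (18,13,cv); (18,14,cv); result: nodes: 0:V, 1:V, 4:V, 5:V, 6:T, 12:V, 13:V, 14:V, 15:T, 16:T, 17:T, 18:T edges: (6,0,cv); (6,1,cv); (6,4,cvk); (6,5,cv); (15,1,cv); (15,12,cv); (15,14,cv); (16,4,cv); (16,12,cv); (16,13,cv); (17,5,cv); (17,13,cv); (17,14,cv); (18,12,cv); (18,13,cv); (18,14,cv)
final:
nodes: 0:V, 1:V, 4:V, 5:V, 6:T, 12:V, 13:V, 14:V, 15:T, 16:T, 17:T, 18:T
edges: (6,0,cv); (6,1,cv); (6,4,cvk); (6,5,cv); (15,1,cv); (15,12,cv); (15,14,cv); (16,4,cv); (16,12,cv); (16,13,cv); (17,5,cv); (17,13,cv); (17,14,cv); (18,12,cv); (18,13,cv); (18,14,cv)


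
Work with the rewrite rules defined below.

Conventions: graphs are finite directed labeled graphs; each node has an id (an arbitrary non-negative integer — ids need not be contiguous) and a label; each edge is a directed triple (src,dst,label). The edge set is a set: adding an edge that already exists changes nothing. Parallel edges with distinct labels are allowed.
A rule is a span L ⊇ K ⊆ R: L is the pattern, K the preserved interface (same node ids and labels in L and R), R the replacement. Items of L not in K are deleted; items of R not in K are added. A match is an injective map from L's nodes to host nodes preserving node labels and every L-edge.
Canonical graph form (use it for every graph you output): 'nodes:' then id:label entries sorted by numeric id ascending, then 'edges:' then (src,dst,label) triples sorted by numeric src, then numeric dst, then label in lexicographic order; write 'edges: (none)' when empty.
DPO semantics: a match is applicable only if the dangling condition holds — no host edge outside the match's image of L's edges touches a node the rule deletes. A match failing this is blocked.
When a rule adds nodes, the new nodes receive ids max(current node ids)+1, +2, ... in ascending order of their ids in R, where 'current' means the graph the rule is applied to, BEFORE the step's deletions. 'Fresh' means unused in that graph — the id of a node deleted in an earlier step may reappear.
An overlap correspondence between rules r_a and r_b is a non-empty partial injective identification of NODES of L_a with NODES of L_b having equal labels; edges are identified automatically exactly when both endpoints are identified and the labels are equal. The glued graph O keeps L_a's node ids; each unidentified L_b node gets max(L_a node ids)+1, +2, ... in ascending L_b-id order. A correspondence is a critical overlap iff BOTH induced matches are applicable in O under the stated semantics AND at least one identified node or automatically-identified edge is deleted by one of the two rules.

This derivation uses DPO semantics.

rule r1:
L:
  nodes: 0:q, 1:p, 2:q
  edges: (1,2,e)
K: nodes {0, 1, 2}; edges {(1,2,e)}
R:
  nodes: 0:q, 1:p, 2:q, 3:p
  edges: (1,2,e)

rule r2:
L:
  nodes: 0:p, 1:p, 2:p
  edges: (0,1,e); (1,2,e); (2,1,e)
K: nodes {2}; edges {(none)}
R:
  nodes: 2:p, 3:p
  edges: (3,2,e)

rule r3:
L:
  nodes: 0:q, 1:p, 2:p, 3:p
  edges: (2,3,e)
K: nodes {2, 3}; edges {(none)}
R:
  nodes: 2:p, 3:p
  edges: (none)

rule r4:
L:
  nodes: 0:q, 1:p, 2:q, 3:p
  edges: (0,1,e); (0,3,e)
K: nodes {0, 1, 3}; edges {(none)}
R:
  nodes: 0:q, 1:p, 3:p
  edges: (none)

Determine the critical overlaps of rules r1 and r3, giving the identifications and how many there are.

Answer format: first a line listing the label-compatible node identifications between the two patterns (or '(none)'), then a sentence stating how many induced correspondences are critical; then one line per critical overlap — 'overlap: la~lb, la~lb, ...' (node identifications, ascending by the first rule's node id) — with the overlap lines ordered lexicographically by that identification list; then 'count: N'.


label-compatible node identifications between L(r1) and L(r3): 0~0, 1~1, 1~2, 1~3, 2~0
3 of the induced correspondences are critical overlaps of r1 and r3.
overlap: 0~0
overlap: 0~0, 1~2
overlap: 0~0, 1~3
count: 3


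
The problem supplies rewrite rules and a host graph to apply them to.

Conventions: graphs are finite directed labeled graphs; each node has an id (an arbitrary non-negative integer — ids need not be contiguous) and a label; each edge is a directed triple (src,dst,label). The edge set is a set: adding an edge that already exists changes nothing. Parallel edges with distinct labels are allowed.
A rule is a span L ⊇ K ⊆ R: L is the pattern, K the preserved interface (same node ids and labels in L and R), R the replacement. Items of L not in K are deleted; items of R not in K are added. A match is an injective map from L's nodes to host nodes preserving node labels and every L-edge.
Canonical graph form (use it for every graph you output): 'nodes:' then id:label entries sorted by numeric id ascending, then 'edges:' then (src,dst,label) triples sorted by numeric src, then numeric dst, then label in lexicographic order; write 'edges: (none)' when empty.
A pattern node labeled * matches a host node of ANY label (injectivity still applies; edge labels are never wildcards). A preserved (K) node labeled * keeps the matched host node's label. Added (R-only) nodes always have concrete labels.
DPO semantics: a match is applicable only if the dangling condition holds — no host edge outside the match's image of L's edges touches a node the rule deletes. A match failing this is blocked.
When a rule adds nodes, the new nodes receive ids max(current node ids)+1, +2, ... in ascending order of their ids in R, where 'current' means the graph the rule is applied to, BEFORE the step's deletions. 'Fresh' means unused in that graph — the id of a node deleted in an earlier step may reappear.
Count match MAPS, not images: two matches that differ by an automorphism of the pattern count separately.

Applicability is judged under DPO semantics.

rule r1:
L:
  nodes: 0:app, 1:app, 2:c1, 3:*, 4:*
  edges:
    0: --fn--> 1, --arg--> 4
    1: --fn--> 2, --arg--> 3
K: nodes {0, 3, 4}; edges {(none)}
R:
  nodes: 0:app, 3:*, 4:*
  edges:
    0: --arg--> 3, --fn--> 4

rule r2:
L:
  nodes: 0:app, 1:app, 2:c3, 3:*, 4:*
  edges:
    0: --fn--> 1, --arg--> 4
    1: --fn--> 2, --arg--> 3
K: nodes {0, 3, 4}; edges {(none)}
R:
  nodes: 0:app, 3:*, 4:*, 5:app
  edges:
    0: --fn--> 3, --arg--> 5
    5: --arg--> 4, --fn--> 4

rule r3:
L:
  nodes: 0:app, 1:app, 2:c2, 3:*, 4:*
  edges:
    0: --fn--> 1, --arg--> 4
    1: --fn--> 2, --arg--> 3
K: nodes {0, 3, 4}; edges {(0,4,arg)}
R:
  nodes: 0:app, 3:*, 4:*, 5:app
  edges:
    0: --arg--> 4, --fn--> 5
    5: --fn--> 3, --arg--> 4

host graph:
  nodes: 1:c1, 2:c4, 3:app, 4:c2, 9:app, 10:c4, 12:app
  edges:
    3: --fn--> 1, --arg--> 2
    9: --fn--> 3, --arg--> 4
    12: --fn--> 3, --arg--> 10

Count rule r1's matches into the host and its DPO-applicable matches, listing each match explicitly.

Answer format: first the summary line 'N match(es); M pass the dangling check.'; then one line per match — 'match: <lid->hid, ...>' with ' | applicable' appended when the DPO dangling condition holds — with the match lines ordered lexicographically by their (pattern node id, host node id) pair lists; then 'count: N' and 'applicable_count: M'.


2 match(es); 0 pass the dangling check.
match: 0->9, 1->3, 2->1, 3->2, 4->4
match: 0->12, 1->3, 2->1, 3->2, 4->10
count: 2
applicable_count: 0


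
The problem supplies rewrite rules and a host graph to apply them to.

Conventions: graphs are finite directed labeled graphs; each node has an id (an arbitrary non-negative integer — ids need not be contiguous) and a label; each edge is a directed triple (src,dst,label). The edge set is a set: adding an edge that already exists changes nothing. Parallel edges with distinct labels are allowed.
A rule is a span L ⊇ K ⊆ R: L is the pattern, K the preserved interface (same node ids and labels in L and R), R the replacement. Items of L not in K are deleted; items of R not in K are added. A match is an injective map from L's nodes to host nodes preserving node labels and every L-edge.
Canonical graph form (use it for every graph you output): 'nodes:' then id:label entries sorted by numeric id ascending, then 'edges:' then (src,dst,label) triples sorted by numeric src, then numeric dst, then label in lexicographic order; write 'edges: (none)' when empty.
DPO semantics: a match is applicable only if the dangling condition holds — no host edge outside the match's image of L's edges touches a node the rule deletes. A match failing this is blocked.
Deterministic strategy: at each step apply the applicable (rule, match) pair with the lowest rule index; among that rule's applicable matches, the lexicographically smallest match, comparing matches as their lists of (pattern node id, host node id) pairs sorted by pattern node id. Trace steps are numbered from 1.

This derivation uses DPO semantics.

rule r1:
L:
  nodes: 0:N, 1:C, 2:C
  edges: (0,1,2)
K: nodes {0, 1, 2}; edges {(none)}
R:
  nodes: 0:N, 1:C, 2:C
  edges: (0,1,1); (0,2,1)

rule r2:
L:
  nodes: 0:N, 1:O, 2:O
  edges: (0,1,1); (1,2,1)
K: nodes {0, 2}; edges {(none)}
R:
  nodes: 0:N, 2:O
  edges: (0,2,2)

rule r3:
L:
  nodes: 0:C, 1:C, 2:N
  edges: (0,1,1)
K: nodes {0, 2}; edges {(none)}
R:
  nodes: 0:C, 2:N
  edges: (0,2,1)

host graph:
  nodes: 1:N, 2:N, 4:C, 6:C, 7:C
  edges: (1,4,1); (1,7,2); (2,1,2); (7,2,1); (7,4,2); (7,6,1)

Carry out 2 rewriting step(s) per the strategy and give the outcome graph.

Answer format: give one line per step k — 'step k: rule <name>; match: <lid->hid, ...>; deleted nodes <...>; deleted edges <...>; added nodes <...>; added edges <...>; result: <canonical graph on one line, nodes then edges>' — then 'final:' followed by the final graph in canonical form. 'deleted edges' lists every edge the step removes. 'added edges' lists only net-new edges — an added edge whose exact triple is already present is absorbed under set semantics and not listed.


step 1: rule r1; match: 0->1, 1->7, 2->4; deleted nodes (none); deleted edges (1,7,2); added nodes (none); added edges (1,7,1); result: nodes: 1:N, 2:N, 4:C, 6:C, 7:C edges: (1,4,1); (1,7,1); (2,1,2); (7,2,1); (7,4,2); (7,6,1)
step 2: rule r3; match: 0->7, 1->6, 2->1; deleted nodes 6; deleted edges (7,6,1); added nodes (none); added edges (7,1,1); result: nodes: 1:N, 2:N, 4:C, 7:C edges: (1,4,1); (1,7,1); (2,1,2); (7,1,1); (7,2,1); (7,4,2)
final:
nodes: 1:N, 2:N, 4:C, 7:C
edges: (1,4,1); (1,7,1); (2,1,2); (7,1,1); (7,2,1); (7,4,2)


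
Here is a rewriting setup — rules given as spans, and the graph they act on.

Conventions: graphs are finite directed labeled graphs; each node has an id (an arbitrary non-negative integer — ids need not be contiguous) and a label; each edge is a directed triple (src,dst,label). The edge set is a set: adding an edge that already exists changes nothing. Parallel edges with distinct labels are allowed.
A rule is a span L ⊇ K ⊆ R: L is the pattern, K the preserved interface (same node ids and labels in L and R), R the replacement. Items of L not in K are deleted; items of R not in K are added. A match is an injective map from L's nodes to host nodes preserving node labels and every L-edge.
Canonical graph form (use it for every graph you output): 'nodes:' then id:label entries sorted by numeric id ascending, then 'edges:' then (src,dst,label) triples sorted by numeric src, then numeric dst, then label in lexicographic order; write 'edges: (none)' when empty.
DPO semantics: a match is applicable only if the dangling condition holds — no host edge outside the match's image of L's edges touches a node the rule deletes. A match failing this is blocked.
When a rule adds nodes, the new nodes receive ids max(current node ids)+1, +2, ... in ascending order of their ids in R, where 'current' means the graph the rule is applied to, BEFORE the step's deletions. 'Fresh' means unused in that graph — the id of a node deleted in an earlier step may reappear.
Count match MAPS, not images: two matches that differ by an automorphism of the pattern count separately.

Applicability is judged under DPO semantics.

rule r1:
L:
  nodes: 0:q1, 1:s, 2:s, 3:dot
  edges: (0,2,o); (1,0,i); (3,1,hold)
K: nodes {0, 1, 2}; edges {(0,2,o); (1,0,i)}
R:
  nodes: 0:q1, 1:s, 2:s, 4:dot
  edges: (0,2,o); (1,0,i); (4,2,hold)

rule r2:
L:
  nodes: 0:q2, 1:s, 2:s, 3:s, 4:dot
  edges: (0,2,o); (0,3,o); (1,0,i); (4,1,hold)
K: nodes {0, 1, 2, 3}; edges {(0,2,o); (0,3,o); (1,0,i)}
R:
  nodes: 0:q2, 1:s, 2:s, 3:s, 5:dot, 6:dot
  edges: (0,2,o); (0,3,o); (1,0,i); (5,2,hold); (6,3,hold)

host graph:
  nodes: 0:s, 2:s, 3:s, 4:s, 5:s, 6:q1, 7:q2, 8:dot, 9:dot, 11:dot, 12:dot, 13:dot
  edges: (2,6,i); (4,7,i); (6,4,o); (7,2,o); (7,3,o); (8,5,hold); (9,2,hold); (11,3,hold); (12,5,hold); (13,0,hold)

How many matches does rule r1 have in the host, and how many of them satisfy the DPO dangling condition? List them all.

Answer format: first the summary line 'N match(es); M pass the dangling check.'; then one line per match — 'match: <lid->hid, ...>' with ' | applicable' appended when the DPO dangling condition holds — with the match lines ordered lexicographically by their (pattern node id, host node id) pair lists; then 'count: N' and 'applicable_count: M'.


1 match(es); 1 pass the dangling check.
match: 0->6, 1->2, 2->4, 3->9 | applicable
count: 1
applicable_count: 1


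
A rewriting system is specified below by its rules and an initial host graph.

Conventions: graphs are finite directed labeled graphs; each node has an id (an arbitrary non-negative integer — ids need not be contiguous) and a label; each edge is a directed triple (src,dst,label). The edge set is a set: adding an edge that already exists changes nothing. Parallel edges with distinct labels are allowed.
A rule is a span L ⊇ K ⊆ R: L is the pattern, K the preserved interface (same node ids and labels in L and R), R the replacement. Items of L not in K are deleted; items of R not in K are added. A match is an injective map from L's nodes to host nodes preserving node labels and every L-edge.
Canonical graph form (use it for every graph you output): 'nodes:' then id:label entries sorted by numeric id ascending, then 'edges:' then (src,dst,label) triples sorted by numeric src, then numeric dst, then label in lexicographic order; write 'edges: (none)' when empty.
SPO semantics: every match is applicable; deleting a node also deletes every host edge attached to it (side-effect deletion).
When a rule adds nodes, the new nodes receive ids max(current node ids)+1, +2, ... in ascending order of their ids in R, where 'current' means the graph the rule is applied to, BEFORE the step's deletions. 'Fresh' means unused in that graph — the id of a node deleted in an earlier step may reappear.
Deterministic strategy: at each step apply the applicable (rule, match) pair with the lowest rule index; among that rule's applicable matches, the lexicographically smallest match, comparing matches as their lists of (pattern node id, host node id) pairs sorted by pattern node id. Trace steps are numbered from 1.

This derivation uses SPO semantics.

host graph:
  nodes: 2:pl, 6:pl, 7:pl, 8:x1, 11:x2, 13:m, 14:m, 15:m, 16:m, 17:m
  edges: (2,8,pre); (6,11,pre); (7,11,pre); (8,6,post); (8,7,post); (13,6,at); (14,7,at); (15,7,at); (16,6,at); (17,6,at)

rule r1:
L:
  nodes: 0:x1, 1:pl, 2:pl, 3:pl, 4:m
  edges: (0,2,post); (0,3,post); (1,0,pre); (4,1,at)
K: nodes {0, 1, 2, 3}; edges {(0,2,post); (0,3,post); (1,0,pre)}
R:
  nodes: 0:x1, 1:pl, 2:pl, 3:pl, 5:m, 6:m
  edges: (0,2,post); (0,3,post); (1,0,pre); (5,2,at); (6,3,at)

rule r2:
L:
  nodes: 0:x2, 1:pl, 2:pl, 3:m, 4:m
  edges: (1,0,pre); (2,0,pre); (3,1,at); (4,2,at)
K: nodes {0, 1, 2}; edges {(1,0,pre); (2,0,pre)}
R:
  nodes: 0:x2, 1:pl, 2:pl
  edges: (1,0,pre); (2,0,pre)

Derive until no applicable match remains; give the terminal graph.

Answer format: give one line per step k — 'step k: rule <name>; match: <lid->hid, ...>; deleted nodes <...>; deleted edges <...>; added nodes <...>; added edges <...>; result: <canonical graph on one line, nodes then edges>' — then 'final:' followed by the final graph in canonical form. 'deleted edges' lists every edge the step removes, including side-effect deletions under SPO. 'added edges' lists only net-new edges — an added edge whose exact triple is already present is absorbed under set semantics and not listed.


step 1: rule r2; match: 0->11, 1->6, 2->7, 3->13, 4->14; deleted nodes 13, 14; deleted edges (13,6,at); (14,7,at); added nodes (none); added edges (none); result: nodes: 2:pl, 6:pl, 7:pl, 8:x1, 11:x2, 15:m, 16:m, 17:m edges: (2,8,pre); (6,11,pre); (7,11,pre); (8,6,post); (8,7,post); (15,7,at); (16,6,at); (17,6,at)
step 2: rule r2; match: 0->11, 1->6, 2->7, 3->16, 4->15; deleted nodes 15, 16; deleted edges (15,7,at); (16,6,at); added nodes (none); added edges (none); result: nodes: 2:pl, 6:pl, 7:pl, 8:x1, 11:x2, 17:m edges: (2,8,pre); (6,11,pre); (7,11,pre); (8,6,post); (8,7,post); (17,6,at)
final:
nodes: 2:pl, 6:pl, 7:pl, 8:x1, 11:x2, 17:m
edges: (2,8,pre); (6,11,pre); (7,11,pre); (8,6,post); (8,7,post); (17,6,at)


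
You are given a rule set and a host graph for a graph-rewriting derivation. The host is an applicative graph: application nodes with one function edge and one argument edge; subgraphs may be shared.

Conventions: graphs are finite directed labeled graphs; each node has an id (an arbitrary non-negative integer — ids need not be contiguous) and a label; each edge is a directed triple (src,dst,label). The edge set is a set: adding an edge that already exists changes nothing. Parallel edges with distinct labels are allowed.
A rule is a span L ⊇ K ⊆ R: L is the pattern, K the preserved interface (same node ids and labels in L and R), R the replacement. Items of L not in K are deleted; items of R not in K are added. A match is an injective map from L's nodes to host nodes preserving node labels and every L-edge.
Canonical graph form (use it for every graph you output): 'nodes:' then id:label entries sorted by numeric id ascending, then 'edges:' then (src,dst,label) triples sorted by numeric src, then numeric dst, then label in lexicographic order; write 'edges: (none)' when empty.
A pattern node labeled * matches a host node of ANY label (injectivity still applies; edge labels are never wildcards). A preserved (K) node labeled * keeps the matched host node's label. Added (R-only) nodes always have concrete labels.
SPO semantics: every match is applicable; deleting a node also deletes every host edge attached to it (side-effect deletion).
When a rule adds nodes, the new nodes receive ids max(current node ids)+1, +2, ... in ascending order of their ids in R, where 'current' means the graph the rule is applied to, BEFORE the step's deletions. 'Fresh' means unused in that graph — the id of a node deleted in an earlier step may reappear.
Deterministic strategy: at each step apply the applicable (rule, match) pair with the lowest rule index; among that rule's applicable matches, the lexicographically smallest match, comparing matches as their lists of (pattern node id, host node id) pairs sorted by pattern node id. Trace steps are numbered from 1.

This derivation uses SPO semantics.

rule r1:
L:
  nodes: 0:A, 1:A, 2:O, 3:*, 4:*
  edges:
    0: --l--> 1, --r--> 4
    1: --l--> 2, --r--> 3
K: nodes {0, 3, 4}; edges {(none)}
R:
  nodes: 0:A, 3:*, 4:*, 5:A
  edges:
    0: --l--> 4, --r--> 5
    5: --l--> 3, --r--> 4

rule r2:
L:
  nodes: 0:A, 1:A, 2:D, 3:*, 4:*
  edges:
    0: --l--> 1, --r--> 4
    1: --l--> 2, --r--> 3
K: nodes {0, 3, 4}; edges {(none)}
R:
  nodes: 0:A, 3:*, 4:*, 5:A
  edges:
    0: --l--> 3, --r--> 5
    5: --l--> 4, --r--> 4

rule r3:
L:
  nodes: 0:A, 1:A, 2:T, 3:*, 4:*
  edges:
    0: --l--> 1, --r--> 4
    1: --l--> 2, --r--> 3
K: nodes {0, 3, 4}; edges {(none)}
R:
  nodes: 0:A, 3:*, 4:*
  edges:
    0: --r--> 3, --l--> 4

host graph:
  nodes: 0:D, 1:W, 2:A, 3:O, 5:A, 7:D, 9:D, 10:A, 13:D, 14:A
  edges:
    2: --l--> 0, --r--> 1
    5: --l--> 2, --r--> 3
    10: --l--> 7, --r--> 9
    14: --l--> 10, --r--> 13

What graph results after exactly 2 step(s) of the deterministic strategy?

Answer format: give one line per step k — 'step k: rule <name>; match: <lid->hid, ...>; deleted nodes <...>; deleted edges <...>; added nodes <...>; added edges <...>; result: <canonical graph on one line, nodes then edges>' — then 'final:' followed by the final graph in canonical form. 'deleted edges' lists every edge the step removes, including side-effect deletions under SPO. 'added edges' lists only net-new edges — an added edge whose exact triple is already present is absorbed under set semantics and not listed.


step 1: rule r2; match: 0->5, 1->2, 2->0, 3->1, 4->3; deleted nodes 0, 2; deleted edges (2,0,l); (2,1,r); (5,2,l); (5,3,r); added nodes 15; added edges (5,1,l); (5,15,r); (15,3,l); (15,3,r); result: nodes: 1:W, 3:O, 5:A, 7:D, 9:D, 10:A, 13:D, 14:A, 15:A edges: (5,1,l); (5,15,r); (10,7,l); (10,9,r); (14,10,l); (14,13,r); (15,3,l); (15,3,r)
step 2: rule r2; match: 0->14, 1->10, 2->7, 3->9, 4->13; deleted nodes 7, 10; deleted edges (10,7,l); (10,9,r); (14,10,l); (14,13,r); added nodes 16; added edges (14,9,l); (14,16,r); (16,13,l); (16,13,r); result: nodes: 1:W, 3:O, 5:A, 9:D, 13:D, 14:A, 15:A, 16:A edges: (5,1,l); (5,15,r); (14,9,l); (14,16,r); (15,3,l); (15,3,r); (16,13,l); (16,13,r)
final:
nodes: 1:W, 3:O, 5:A, 9:D, 13:D, 14:A, 15:A, 16:A
edges: (5,1,l); (5,15,r); (14,9,l); (14,16,r); (15,3,l); (15,3,r); (16,13,l); (16,13,r)


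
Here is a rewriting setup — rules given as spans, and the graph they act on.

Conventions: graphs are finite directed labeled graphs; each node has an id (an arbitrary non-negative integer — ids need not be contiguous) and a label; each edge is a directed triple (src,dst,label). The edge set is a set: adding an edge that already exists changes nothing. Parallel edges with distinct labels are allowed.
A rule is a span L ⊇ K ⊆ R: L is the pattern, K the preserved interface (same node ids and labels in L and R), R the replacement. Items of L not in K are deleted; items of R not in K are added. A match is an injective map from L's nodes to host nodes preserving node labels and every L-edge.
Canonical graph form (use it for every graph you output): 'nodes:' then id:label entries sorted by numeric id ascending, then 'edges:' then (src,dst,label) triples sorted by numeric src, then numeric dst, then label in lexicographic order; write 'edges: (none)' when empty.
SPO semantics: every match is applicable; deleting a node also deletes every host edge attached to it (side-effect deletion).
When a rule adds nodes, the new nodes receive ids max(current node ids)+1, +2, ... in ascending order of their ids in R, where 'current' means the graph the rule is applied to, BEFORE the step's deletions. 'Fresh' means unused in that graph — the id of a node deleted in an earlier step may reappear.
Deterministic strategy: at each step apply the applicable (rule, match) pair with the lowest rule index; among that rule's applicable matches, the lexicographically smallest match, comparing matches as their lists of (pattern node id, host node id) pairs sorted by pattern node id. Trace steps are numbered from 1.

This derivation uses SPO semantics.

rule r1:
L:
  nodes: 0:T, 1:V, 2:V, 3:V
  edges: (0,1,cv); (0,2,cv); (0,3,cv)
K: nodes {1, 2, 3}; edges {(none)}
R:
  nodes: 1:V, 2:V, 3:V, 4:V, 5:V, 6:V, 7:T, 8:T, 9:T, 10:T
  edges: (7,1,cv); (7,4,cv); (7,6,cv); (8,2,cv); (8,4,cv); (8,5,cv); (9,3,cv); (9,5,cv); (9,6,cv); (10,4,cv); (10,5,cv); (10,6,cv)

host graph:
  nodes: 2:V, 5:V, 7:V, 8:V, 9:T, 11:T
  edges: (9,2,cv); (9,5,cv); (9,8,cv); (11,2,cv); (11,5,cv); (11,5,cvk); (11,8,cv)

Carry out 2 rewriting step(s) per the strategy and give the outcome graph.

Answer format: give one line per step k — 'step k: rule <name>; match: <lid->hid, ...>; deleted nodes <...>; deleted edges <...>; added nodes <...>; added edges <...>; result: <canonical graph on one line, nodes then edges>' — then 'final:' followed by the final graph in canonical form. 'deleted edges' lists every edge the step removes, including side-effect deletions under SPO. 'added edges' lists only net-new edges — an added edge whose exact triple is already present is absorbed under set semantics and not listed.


step 1: rule r1; match: 0->9, 1->2, 2->5, 3->8; deleted nodes 9; deleted edges (9,2,cv); (9,5,cv); (9,8,cv); added nodes 12, 13, 14, 15, 16, 17, 18; added edges (15,2,cv); (15,12,cv); (15,14,cv); (16,5,cv); (16,12,cv); (16,13,cv); (17,8,cv); (17,13,cv); (17,14,cv); (18,12,cv); (18,13,cv); (18,14,cv); result: nodes: 2:V, 5:V, 7:V, 8:V, 11:T, 12:V, 13:V, 14:V, 15:T, 16:T, 17:T, 18:T edges: (11,2,cv); (11,5,cv); (11,5,cvk); (11,8,cv); (15,2,cv); (15,12,cv); (15,14,cv); (16,5,cv); (16,12,cv); (16,13,cv); (17,8,cv); (17,13,cv); (17,14,cv); (18,12,cv); (18,13,cv); (18,14,cv)
step 2: rule r1; match: 0->11, 1->2, 2->5, 3->8; deleted nodes 11; deleted edges (11,2,cv); (11,5,cv); (11,5,cvk); (11,8,cv); added nodes 19, 20, 21, 22, 23, 24, 25; added edges (22,2,cv); (22,19,cv); (22,21,cv); (23,5,cv); (23,19,cv); (23,20,cv); (24,8,cv); (24,20,cv); (24,21,cv); (25,19,cv); (25,20,cv); (25,21,cv); result: nodes: 2:V, 5:V, 7:V, 8:V, 12:V, 13:V, 14:V, 15:T, 16:T, 17:T, 18:T, 19:V, 20:V, 21:V, 22:T, 23:T, 24:T, 25:T edges: (15,2,cv); (15,12,cv); (15,14,cv); (16,5,cv); (16,12,cv); (16,13,cv); (17,8,cv); (17,13,cv); (17,14,cv); (18,12,cv); (18,13,cv); (18,14,cv); (22,2,cv); (22,19,cv); (22,21,cv); (23,5,cv); (23,19,cv); (23,20,cv); (24,8,cv); (24,20,cv); (24,21,cv); (25,19,cv); (25,20,cv); (25,21,cv)
final:
nodes: 2:V, 5:V, 7:V, 8:V, 12:V, 13:V, 14:V, 15:T, 16:T, 17:T, 18:T, 19:V, 20:V, 21:V, 22:T, 23:T, 24:T, 25:T
edges: (15,2,cv); (15,12,cv); (15,14,cv); (16,5,cv); (16,12,cv); (16,13,cv); (17,8,cv); (17,13,cv); (17,14,cv); (18,12,cv); (18,13,cv); (18,14,cv); (22,2,cv); (22,19,cv); (22,21,cv); (23,5,cv); (23,19,cv); (23,20,cv); (24,8,cv); (24,20,cv); (24,21,cv); (25,19,cv); (25,20,cv); (25,21,cv)


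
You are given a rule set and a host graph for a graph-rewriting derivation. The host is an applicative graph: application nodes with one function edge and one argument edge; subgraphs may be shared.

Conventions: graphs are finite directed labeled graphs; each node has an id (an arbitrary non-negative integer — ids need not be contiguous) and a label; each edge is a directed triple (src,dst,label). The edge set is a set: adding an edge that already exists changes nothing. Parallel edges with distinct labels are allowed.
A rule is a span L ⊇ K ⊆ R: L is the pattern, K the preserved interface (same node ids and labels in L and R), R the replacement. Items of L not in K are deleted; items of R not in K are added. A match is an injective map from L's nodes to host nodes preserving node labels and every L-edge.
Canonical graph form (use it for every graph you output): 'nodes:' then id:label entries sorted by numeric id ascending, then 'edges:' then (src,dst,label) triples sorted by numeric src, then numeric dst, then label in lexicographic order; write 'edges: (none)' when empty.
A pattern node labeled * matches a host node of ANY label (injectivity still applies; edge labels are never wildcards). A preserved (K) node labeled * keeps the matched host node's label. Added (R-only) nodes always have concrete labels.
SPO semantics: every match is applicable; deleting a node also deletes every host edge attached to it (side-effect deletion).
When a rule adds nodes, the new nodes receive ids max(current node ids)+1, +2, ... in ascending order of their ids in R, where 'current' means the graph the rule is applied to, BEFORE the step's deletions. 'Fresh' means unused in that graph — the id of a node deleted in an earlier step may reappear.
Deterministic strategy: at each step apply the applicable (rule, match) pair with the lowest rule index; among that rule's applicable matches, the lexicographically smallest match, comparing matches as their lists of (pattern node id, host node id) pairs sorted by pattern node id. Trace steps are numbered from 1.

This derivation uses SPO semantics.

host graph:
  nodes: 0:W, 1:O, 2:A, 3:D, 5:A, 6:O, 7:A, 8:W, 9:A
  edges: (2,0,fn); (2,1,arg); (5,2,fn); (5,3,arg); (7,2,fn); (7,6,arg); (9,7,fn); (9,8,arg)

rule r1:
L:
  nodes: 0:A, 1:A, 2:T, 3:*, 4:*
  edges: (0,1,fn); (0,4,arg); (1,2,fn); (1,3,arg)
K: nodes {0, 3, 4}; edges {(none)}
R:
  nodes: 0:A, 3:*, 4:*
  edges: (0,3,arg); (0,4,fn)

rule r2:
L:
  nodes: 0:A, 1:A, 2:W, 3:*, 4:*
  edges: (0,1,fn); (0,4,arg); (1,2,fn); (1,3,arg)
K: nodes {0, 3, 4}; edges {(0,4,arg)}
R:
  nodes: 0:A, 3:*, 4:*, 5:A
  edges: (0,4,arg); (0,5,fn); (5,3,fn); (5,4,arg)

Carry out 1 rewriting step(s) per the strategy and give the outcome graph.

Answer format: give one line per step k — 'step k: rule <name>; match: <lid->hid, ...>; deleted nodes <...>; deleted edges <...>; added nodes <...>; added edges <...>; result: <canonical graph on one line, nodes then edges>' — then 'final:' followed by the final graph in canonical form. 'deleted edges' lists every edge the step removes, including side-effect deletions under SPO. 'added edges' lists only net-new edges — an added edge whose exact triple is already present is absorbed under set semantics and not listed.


step 1: rule r2; match: 0->5, 1->2, 2->0, 3->1, 4->3; deleted nodes 0, 2; deleted edges (2,0,fn); (2,1,arg); (5,2,fn); (7,2,fn); added nodes 10; added edges (5,10,fn); (10,1,fn); (10,3,arg); result: nodes: 1:O, 3:D, 5:A, 6:O, 7:A, 8:W, 9:A, 10:A edges: (5,3,arg); (5,10,fn); (7,6,arg); (9,7,fn); (9,8,arg); (10,1,fn); (10,3,arg)
final:
nodes: 1:O, 3:D, 5:A, 6:O, 7:A, 8:W, 9:A, 10:A
edges: (5,3,arg); (5,10,fn); (7,6,arg); (9,7,fn); (9,8,arg); (10,1,fn); (10,3,arg)
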